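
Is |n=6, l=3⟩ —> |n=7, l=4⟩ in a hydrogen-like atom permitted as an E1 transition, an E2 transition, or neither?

E1

Δl = 4 − 3 = +1; l_i + l_f = 7.
E1 (Δl = ±1): satisfied.
E2 (Δl = 0,±2, l_i+l_f ≥ 2): not satisfied.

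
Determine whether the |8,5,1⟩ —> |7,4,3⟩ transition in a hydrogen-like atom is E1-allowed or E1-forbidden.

forbidden

l: 5 → 4 (Δl = -1). Δl = ±1 passes.
Δm_l = 3 − (1) = +2. E1 requires Δm_l = 0, ±1: fails.
The transition is electric-dipole forbidden.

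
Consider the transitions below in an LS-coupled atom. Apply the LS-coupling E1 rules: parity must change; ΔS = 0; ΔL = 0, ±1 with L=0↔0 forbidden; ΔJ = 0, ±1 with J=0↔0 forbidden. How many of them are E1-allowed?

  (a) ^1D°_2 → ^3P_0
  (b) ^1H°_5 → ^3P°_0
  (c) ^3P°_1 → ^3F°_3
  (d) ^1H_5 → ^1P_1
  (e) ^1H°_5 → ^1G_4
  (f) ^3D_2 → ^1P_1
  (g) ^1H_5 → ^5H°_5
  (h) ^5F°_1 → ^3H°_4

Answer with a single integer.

1

(a) forbidden (ΔS, ΔJ fail)
(b) forbidden (parity, ΔS, ΔL, ΔJ fail)
(c) forbidden (parity, ΔL, ΔJ fail)
(d) forbidden (parity, ΔL, ΔJ fail)
(e) allowed
(f) forbidden (parity, ΔS fail)
(g) forbidden (ΔS fails)
(h) forbidden (parity, ΔS, ΔL, ΔJ fail)
Total allowed: 1 of 8.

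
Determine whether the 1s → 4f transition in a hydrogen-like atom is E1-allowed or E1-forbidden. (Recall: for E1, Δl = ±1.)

forbidden

Initial l = 0, final l = 3, so Δl = +3. E1 requires Δl = ±1: fails.
The transition is electric-dipole forbidden.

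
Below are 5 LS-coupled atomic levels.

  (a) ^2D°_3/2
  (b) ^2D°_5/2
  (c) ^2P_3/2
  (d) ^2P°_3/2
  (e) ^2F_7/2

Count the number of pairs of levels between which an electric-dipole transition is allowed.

4

(a)–(b): forbidden (parity).
(a)–(c): allowed.
(a)–(d): forbidden (parity).
(a)–(e): forbidden (ΔJ).
(b)–(c): allowed.
(b)–(d): forbidden (parity).
(b)–(e): allowed.
(c)–(d): allowed.
(c)–(e): forbidden (parity, ΔL, ΔJ).
(d)–(e): forbidden (ΔL, ΔJ).
Allowed pairs: 4 of 10.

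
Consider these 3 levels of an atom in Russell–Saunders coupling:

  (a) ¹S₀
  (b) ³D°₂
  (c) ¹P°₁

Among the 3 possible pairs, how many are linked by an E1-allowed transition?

1

(a)–(b): forbidden (ΔS, ΔL, ΔJ).
(a)–(c): allowed.
(b)–(c): forbidden (parity, ΔS).
Allowed pairs: 1 of 3.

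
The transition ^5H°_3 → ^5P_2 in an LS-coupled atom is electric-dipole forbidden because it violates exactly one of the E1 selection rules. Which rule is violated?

Parity must change: odd → even — ok.
ΔS = 0: S: 2 → 2 — ok.
ΔL = 0, ±1 (not L=0↔0): L: 5 → 1, ΔL = -4 — fails.
ΔJ = 0, ±1 (not J=0↔0): J: 3 → 2, ΔJ = -1 — ok.

the ΔL = 0, ±1 rule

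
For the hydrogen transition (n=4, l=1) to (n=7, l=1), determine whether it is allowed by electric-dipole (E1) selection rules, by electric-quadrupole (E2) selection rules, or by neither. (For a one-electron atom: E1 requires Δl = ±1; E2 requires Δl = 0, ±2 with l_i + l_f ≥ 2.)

E2

Δl = 1 − 1 = +0; l_i + l_f = 2.
E1 (Δl = ±1): not satisfied.
E2 (Δl = 0,±2, l_i+l_f ≥ 2): satisfied.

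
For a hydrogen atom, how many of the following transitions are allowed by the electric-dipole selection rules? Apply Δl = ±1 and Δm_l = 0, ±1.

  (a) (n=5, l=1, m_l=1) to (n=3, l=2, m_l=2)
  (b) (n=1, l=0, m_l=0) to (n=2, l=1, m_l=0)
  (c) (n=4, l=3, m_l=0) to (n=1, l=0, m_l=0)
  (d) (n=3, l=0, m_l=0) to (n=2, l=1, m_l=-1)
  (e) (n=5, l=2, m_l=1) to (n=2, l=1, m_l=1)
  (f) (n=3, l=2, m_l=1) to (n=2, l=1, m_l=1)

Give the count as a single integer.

5

(a) allowed
(b) allowed
(c) forbidden — Δl = -3 (E1 requires Δl = ±1)
(d) allowed
(e) allowed
(f) allowed
Total allowed: 5 of 6.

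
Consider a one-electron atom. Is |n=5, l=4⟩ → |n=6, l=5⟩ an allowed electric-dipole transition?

allowed

Δl = 5 − 4 = +1; the E1 rule Δl = ±1 is ok.
All E1 selection rules are satisfied.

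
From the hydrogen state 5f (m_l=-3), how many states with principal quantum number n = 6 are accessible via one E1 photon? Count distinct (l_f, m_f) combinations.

E1 requires Δl = ±1, so l_f ∈ {2, 4}; with 0 ≤ l_f ≤ n_f−1 = 5, the allowed l_f values are {2, 4}.
For l_f = 2: m_f ∈ {m_i−1, m_i, m_i+1} ∩ [−2, 2] = {-2} → 1 state.
For l_f = 4: m_f ∈ {m_i−1, m_i, m_i+1} ∩ [−4, 4] = {-4, -3, -2} → 3 states.
Total: 4.

4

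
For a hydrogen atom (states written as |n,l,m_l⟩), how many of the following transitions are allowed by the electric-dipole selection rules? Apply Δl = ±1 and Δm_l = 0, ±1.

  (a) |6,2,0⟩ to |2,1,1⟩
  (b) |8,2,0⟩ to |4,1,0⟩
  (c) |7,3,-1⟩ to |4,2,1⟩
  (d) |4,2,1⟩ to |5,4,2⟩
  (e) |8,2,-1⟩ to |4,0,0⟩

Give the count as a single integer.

2

(a) allowed
(b) allowed
(c) forbidden — Δm_l = +2 (E1 requires Δm_l = 0, ±1)
(d) forbidden — Δl = +2 (E1 requires Δl = ±1)
(e) forbidden — Δl = -2 (E1 requires Δl = ±1)
Total allowed: 2 of 5.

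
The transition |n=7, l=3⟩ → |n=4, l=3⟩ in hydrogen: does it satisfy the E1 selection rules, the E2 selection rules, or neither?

Δl = 3 − 3 = +0; l_i + l_f = 6.
E1 (Δl = ±1): not satisfied.
E2 (Δl = 0,±2, l_i+l_f ≥ 2): satisfied.

E2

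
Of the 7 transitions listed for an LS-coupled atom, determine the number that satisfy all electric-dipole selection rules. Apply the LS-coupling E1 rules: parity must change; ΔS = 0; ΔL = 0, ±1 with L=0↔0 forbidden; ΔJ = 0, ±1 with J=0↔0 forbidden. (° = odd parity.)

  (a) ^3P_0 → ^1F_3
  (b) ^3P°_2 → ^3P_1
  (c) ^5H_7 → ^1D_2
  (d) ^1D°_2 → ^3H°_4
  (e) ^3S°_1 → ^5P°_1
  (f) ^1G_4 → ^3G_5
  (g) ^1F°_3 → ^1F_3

2

(a) forbidden (parity, ΔS, ΔL, ΔJ fail)
(b) allowed
(c) forbidden (parity, ΔS, ΔL, ΔJ fail)
(d) forbidden (parity, ΔS, ΔL, ΔJ fail)
(e) forbidden (parity, ΔS fail)
(f) forbidden (parity, ΔS fail)
(g) allowed
Total allowed: 2 of 7.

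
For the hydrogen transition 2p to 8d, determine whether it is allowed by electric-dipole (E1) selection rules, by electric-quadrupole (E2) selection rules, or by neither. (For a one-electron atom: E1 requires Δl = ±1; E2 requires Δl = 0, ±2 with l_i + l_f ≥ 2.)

Δl = 2 − 1 = +1; l_i + l_f = 3.
E1 (Δl = ±1): satisfied.
E2 (Δl = 0,±2, l_i+l_f ≥ 2): not satisfied.

E1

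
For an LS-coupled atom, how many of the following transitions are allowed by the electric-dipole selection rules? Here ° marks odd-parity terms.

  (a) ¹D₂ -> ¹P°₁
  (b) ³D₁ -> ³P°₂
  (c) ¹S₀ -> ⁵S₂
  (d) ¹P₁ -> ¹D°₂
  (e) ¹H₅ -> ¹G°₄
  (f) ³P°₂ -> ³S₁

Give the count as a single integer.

(a) allowed
(b) allowed
(c) forbidden (parity, ΔS, ΔL, ΔJ fail)
(d) allowed
(e) allowed
(f) allowed
Total allowed: 5 of 6.

5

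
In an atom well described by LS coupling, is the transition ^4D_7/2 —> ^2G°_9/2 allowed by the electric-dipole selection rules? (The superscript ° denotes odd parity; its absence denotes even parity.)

forbidden

Reading off the term symbols: S 3/2→1/2, L 2→4, J 7/2→9/2, parity even→odd.
Parity must change: even → odd — ✓.
ΔS = 0: S: 3/2 → 1/2 — ✗.
ΔL = 0, ±1 (not L=0↔0): L: 2 → 4, ΔL = +2 — ✗.
ΔJ = 0, ±1 (not J=0↔0): J: 7/2 → 9/2, ΔJ = +1 — ✓.
Rule(s) violated: ΔS, ΔL.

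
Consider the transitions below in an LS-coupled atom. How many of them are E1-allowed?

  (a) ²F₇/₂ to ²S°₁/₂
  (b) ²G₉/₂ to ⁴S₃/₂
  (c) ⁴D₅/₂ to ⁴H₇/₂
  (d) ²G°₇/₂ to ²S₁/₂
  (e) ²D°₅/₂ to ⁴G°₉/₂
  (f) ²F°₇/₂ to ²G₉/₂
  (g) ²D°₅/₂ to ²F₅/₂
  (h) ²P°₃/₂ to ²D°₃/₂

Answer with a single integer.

2

(a) forbidden (ΔL, ΔJ fail)
(b) forbidden (parity, ΔS, ΔL, ΔJ fail)
(c) forbidden (parity, ΔL fail)
(d) forbidden (ΔL, ΔJ fail)
(e) forbidden (parity, ΔS, ΔL, ΔJ fail)
(f) allowed
(g) allowed
(h) forbidden (parity fails)
Total allowed: 2 of 8.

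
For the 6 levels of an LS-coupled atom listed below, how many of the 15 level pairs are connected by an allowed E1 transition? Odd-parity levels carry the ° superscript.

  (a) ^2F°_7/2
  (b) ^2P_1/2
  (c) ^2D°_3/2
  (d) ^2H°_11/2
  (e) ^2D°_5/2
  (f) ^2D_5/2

(a)–(b): forbidden (ΔL, ΔJ).
(a)–(c): forbidden (parity, ΔJ).
(a)–(d): forbidden (parity, ΔL, ΔJ).
(a)–(e): forbidden (parity).
(a)–(f): allowed.
(b)–(c): allowed.
(b)–(d): forbidden (ΔL, ΔJ).
(b)–(e): forbidden (ΔJ).
(b)–(f): forbidden (parity, ΔJ).
(c)–(d): forbidden (parity, ΔL, ΔJ).
(c)–(e): forbidden (parity).
(c)–(f): allowed.
(d)–(e): forbidden (parity, ΔL, ΔJ).
(d)–(f): forbidden (ΔL, ΔJ).
(e)–(f): allowed.
Allowed pairs: 4 of 15.

4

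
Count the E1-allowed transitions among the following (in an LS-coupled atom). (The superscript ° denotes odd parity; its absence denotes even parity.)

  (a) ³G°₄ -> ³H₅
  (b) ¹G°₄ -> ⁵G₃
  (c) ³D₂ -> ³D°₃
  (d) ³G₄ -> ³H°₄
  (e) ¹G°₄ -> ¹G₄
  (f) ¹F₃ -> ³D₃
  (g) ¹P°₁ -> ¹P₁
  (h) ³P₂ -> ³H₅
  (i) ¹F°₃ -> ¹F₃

6

(a) allowed
(b) forbidden (ΔS fails)
(c) allowed
(d) allowed
(e) allowed
(f) forbidden (parity, ΔS fail)
(g) allowed
(h) forbidden (parity, ΔL, ΔJ fail)
(i) allowed
Total allowed: 6 of 9.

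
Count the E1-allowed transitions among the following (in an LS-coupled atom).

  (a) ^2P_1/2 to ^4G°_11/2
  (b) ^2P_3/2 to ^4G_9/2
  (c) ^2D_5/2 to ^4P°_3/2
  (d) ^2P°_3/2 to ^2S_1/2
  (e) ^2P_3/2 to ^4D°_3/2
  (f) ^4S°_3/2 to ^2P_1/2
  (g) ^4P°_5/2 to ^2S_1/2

(a) forbidden (ΔS, ΔL, ΔJ fail)
(b) forbidden (parity, ΔS, ΔL, ΔJ fail)
(c) forbidden (ΔS fails)
(d) allowed
(e) forbidden (ΔS fails)
(f) forbidden (ΔS fails)
(g) forbidden (ΔS, ΔJ fail)
Total allowed: 1 of 7.

1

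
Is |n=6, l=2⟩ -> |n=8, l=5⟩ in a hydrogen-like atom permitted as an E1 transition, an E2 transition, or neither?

neither

Δl = 5 − 2 = +3; l_i + l_f = 7.
E1 (Δl = ±1): not satisfied.
E2 (Δl = 0,±2, l_i+l_f ≥ 2): not satisfied.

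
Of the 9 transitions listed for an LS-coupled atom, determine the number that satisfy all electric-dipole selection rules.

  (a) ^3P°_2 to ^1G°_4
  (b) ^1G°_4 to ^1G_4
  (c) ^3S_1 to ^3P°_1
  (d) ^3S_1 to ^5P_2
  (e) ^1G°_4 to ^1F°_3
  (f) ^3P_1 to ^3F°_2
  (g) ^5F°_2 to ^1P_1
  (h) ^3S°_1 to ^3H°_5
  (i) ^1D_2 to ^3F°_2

(a) forbidden (parity, ΔS, ΔL, ΔJ fail)
(b) allowed
(c) allowed
(d) forbidden (parity, ΔS fail)
(e) forbidden (parity fails)
(f) forbidden (ΔL fails)
(g) forbidden (ΔS, ΔL fail)
(h) forbidden (parity, ΔL, ΔJ fail)
(i) forbidden (ΔS fails)
Total allowed: 2 of 9.

2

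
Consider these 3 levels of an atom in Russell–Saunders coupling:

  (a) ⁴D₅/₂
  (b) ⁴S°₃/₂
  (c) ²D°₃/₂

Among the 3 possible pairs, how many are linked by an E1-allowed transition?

0

(a)–(b): forbidden (ΔL).
(a)–(c): forbidden (ΔS).
(b)–(c): forbidden (parity, ΔS, ΔL).
Allowed pairs: 0 of 3.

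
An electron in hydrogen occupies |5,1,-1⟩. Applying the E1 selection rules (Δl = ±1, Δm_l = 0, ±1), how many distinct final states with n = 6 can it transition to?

4

E1 requires Δl = ±1, so l_f ∈ {0, 2}; with 0 ≤ l_f ≤ n_f−1 = 5, the allowed l_f values are {0, 2}.
For l_f = 0: m_f ∈ {m_i−1, m_i, m_i+1} ∩ [−0, 0] = {0} → 1 state.
For l_f = 2: m_f ∈ {m_i−1, m_i, m_i+1} ∩ [−2, 2] = {-2, -1, 0} → 3 states.
Total: 4.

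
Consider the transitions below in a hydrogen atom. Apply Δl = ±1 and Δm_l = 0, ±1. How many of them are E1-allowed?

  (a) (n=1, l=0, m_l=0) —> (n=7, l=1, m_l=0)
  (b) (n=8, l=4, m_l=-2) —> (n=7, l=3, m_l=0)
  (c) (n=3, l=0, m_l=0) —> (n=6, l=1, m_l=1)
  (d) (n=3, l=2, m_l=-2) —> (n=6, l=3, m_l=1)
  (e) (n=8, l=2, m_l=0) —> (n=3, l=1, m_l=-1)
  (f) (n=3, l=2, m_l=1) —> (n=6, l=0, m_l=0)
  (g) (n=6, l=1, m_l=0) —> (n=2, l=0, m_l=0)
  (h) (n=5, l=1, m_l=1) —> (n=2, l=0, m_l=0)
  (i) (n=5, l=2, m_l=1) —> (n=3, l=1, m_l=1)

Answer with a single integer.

6

(a) allowed
(b) forbidden — Δm_l = +2 (E1 requires Δm_l = 0, ±1)
(c) allowed
(d) forbidden — Δm_l = +3 (E1 requires Δm_l = 0, ±1)
(e) allowed
(f) forbidden — Δl = -2 (E1 requires Δl = ±1)
(g) allowed
(h) allowed
(i) allowed
Total allowed: 6 of 9.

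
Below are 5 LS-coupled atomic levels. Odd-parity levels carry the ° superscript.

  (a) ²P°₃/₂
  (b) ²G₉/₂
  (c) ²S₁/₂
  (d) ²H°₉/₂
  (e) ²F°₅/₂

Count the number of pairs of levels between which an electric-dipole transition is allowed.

(a)–(b): forbidden (ΔL, ΔJ).
(a)–(c): allowed.
(a)–(d): forbidden (parity, ΔL, ΔJ).
(a)–(e): forbidden (parity, ΔL).
(b)–(c): forbidden (parity, ΔL, ΔJ).
(b)–(d): allowed.
(b)–(e): forbidden (ΔJ).
(c)–(d): forbidden (ΔL, ΔJ).
(c)–(e): forbidden (ΔL, ΔJ).
(d)–(e): forbidden (parity, ΔL, ΔJ).
Allowed pairs: 2 of 10.

2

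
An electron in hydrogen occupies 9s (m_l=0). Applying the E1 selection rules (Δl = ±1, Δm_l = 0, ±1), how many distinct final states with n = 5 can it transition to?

E1 requires Δl = ±1, so l_f ∈ {-1, 1}; with 0 ≤ l_f ≤ n_f−1 = 4, the allowed l_f values are {1}.
For l_f = 1: m_f ∈ {m_i−1, m_i, m_i+1} ∩ [−1, 1] = {-1, 0, 1} → 3 states.
Total: 3.

3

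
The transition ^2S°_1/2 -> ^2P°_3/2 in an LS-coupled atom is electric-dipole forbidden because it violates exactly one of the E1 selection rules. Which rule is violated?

Parity must change: odd → odd — violated.
ΔS = 0: S: 1/2 → 1/2 — satisfied.
ΔL = 0, ±1 (not L=0↔0): L: 0 → 1, ΔL = +1 — satisfied.
ΔJ = 0, ±1 (not J=0↔0): J: 1/2 → 3/2, ΔJ = +1 — satisfied.

parity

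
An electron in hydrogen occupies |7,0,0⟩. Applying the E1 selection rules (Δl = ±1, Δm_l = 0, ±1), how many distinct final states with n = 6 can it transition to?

E1 requires Δl = ±1, so l_f ∈ {-1, 1}; with 0 ≤ l_f ≤ n_f−1 = 5, the allowed l_f values are {1}.
For l_f = 1: m_f ∈ {m_i−1, m_i, m_i+1} ∩ [−1, 1] = {-1, 0, 1} → 3 states.
Total: 3.

3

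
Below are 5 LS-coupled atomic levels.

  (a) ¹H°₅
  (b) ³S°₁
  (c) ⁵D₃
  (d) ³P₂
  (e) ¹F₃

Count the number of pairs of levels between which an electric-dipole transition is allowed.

1

(a)–(b): forbidden (parity, ΔS, ΔL, ΔJ).
(a)–(c): forbidden (ΔS, ΔL, ΔJ).
(a)–(d): forbidden (ΔS, ΔL, ΔJ).
(a)–(e): forbidden (ΔL, ΔJ).
(b)–(c): forbidden (ΔS, ΔL, ΔJ).
(b)–(d): allowed.
(b)–(e): forbidden (ΔS, ΔL, ΔJ).
(c)–(d): forbidden (parity, ΔS).
(c)–(e): forbidden (parity, ΔS).
(d)–(e): forbidden (parity, ΔS, ΔL).
Allowed pairs: 1 of 10.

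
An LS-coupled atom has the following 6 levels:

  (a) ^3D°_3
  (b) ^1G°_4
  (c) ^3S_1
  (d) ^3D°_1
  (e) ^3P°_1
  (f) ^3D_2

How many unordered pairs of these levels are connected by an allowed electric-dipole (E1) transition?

(a)–(b): forbidden (parity, ΔS, ΔL).
(a)–(c): forbidden (ΔL, ΔJ).
(a)–(d): forbidden (parity, ΔJ).
(a)–(e): forbidden (parity, ΔJ).
(a)–(f): allowed.
(b)–(c): forbidden (ΔS, ΔL, ΔJ).
(b)–(d): forbidden (parity, ΔS, ΔL, ΔJ).
(b)–(e): forbidden (parity, ΔS, ΔL, ΔJ).
(b)–(f): forbidden (ΔS, ΔL, ΔJ).
(c)–(d): forbidden (ΔL).
(c)–(e): allowed.
(c)–(f): forbidden (parity, ΔL).
(d)–(e): forbidden (parity).
(d)–(f): allowed.
(e)–(f): allowed.
Allowed pairs: 4 of 15.

4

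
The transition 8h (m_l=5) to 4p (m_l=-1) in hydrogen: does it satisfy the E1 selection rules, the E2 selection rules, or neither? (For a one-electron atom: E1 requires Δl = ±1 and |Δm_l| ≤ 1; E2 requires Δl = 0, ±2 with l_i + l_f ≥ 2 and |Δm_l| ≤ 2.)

neither

Δl = 1 − 5 = -4; l_i + l_f = 6.
Δm_l = -6.
E1 (Δl = ±1, |Δm_l| ≤ 1): not satisfied.
E2 (Δl = 0,±2, l_i+l_f ≥ 2, |Δm_l| ≤ 2): not satisfied.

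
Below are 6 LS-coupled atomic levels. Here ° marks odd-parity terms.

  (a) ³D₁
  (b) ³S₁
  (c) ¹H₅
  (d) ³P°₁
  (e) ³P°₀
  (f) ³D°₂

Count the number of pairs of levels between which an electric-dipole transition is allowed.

(a)–(b): forbidden (parity, ΔL).
(a)–(c): forbidden (parity, ΔS, ΔL, ΔJ).
(a)–(d): allowed.
(a)–(e): allowed.
(a)–(f): allowed.
(b)–(c): forbidden (parity, ΔS, ΔL, ΔJ).
(b)–(d): allowed.
(b)–(e): allowed.
(b)–(f): forbidden (ΔL).
(c)–(d): forbidden (ΔS, ΔL, ΔJ).
(c)–(e): forbidden (ΔS, ΔL, ΔJ).
(c)–(f): forbidden (ΔS, ΔL, ΔJ).
(d)–(e): forbidden (parity).
(d)–(f): forbidden (parity).
(e)–(f): forbidden (parity, ΔJ).
Allowed pairs: 5 of 15.

5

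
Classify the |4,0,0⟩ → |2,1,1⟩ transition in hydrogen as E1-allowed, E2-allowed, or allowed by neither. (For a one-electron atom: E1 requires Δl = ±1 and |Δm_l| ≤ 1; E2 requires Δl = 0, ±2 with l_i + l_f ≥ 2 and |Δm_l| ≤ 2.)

Δl = 1 − 0 = +1; l_i + l_f = 1.
Δm_l = +1.
E1 (Δl = ±1, |Δm_l| ≤ 1): satisfied.
E2 (Δl = 0,±2, l_i+l_f ≥ 2, |Δm_l| ≤ 2): not satisfied.

E1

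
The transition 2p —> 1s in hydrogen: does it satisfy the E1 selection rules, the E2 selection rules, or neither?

Δl = 0 − 1 = -1; l_i + l_f = 1.
E1 (Δl = ±1): satisfied.
E2 (Δl = 0,±2, l_i+l_f ≥ 2): not satisfied.

E1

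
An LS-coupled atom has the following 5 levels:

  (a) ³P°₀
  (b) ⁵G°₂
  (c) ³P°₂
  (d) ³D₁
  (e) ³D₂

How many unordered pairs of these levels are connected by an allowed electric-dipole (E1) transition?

(a)–(b): forbidden (parity, ΔS, ΔL, ΔJ).
(a)–(c): forbidden (parity, ΔJ).
(a)–(d): allowed.
(a)–(e): forbidden (ΔJ).
(b)–(c): forbidden (parity, ΔS, ΔL).
(b)–(d): forbidden (ΔS, ΔL).
(b)–(e): forbidden (ΔS, ΔL).
(c)–(d): allowed.
(c)–(e): allowed.
(d)–(e): forbidden (parity).
Allowed pairs: 3 of 10.

3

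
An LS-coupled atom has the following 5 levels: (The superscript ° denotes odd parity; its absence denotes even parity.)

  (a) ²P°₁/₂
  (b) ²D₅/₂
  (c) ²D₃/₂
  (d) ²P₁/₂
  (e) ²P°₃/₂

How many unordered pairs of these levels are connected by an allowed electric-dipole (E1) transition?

5

(a)–(b): forbidden (ΔJ).
(a)–(c): allowed.
(a)–(d): allowed.
(a)–(e): forbidden (parity).
(b)–(c): forbidden (parity).
(b)–(d): forbidden (parity, ΔJ).
(b)–(e): allowed.
(c)–(d): forbidden (parity).
(c)–(e): allowed.
(d)–(e): allowed.
Allowed pairs: 5 of 10.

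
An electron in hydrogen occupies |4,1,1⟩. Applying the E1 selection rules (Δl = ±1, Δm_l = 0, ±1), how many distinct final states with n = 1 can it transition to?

E1 requires Δl = ±1, so l_f ∈ {0, 2}; with 0 ≤ l_f ≤ n_f−1 = 0, the allowed l_f values are {0}.
For l_f = 0: m_f ∈ {m_i−1, m_i, m_i+1} ∩ [−0, 0] = {0} → 1 state.
Total: 1.

1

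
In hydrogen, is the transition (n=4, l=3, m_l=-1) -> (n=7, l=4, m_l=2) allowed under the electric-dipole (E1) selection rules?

forbidden

l: 3 → 4 (Δl = +1). Δl = ±1 satisfied.
Δm_l = 2 − (-1) = +3. E1 requires Δm_l = 0, ±1: violated.
The transition is electric-dipole forbidden.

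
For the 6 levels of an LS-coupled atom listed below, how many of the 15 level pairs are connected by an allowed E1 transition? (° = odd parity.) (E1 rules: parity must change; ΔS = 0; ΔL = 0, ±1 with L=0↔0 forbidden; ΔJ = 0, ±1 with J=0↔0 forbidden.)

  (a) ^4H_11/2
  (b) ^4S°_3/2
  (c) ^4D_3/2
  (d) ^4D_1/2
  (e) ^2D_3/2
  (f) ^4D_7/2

(a)–(b): forbidden (ΔL, ΔJ).
(a)–(c): forbidden (parity, ΔL, ΔJ).
(a)–(d): forbidden (parity, ΔL, ΔJ).
(a)–(e): forbidden (parity, ΔS, ΔL, ΔJ).
(a)–(f): forbidden (parity, ΔL, ΔJ).
(b)–(c): forbidden (ΔL).
(b)–(d): forbidden (ΔL).
(b)–(e): forbidden (ΔS, ΔL).
(b)–(f): forbidden (ΔL, ΔJ).
(c)–(d): forbidden (parity).
(c)–(e): forbidden (parity, ΔS).
(c)–(f): forbidden (parity, ΔJ).
(d)–(e): forbidden (parity, ΔS).
(d)–(f): forbidden (parity, ΔJ).
(e)–(f): forbidden (parity, ΔS, ΔJ).
Allowed pairs: 0 of 15.

0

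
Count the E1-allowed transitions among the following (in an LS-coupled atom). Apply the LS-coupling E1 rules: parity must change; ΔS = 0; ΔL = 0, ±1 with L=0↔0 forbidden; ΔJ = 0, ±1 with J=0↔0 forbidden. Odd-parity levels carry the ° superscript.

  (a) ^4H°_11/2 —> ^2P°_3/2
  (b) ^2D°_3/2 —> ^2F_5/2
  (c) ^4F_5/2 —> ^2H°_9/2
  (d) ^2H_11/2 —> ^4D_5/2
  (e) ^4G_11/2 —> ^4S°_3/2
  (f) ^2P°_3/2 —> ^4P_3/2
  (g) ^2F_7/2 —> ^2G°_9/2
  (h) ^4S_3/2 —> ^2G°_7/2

2

(a) forbidden (parity, ΔS, ΔL, ΔJ fail)
(b) allowed
(c) forbidden (ΔS, ΔL, ΔJ fail)
(d) forbidden (parity, ΔS, ΔL, ΔJ fail)
(e) forbidden (ΔL, ΔJ fail)
(f) forbidden (ΔS fails)
(g) allowed
(h) forbidden (ΔS, ΔL, ΔJ fail)
Total allowed: 2 of 8.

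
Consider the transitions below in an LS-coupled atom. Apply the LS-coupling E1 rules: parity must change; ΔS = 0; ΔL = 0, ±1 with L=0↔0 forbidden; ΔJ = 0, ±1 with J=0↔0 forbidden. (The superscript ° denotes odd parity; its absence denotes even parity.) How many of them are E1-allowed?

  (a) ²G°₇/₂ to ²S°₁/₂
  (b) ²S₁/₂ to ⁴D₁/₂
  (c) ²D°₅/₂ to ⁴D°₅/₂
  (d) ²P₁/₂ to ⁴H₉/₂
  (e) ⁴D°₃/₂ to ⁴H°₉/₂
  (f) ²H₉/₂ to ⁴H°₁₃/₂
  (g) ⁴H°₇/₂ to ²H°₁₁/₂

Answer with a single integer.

0

(a) forbidden (parity, ΔL, ΔJ fail)
(b) forbidden (parity, ΔS, ΔL fail)
(c) forbidden (parity, ΔS fail)
(d) forbidden (parity, ΔS, ΔL, ΔJ fail)
(e) forbidden (parity, ΔL, ΔJ fail)
(f) forbidden (ΔS, ΔJ fail)
(g) forbidden (parity, ΔS, ΔJ fail)
Total allowed: 0 of 7.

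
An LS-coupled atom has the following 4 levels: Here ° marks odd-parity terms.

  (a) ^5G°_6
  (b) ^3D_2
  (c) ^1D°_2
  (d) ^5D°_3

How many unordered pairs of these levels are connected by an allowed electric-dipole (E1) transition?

0

(a)–(b): forbidden (ΔS, ΔL, ΔJ).
(a)–(c): forbidden (parity, ΔS, ΔL, ΔJ).
(a)–(d): forbidden (parity, ΔL, ΔJ).
(b)–(c): forbidden (ΔS).
(b)–(d): forbidden (ΔS).
(c)–(d): forbidden (parity, ΔS).
Allowed pairs: 0 of 6.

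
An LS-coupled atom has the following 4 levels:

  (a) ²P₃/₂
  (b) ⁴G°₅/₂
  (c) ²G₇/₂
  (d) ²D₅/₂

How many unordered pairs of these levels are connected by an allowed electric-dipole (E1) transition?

(a)–(b): forbidden (ΔS, ΔL).
(a)–(c): forbidden (parity, ΔL, ΔJ).
(a)–(d): forbidden (parity).
(b)–(c): forbidden (ΔS).
(b)–(d): forbidden (ΔS, ΔL).
(c)–(d): forbidden (parity, ΔL).
Allowed pairs: 0 of 6.

0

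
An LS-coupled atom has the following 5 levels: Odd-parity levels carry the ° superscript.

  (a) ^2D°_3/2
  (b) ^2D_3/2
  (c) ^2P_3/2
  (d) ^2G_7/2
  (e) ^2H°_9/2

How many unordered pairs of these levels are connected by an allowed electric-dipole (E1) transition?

(a)–(b): allowed.
(a)–(c): allowed.
(a)–(d): forbidden (ΔL, ΔJ).
(a)–(e): forbidden (parity, ΔL, ΔJ).
(b)–(c): forbidden (parity).
(b)–(d): forbidden (parity, ΔL, ΔJ).
(b)–(e): forbidden (ΔL, ΔJ).
(c)–(d): forbidden (parity, ΔL, ΔJ).
(c)–(e): forbidden (ΔL, ΔJ).
(d)–(e): allowed.
Allowed pairs: 3 of 10.

3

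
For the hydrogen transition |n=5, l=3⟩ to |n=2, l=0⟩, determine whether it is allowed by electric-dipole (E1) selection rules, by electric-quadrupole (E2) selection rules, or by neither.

Δl = 0 − 3 = -3; l_i + l_f = 3.
E1 (Δl = ±1): not satisfied.
E2 (Δl = 0,±2, l_i+l_f ≥ 2): not satisfied.

neither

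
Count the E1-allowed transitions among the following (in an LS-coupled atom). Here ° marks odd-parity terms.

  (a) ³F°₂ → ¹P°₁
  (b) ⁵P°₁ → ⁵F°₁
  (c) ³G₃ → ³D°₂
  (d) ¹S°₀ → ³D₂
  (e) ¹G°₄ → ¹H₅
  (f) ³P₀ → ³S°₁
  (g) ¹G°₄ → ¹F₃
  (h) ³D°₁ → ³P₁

4

(a) forbidden (parity, ΔS, ΔL fail)
(b) forbidden (parity, ΔL fail)
(c) forbidden (ΔL fails)
(d) forbidden (ΔS, ΔL, ΔJ fail)
(e) allowed
(f) allowed
(g) allowed
(h) allowed
Total allowed: 4 of 8.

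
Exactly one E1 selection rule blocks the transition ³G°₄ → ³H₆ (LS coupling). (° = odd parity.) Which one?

Initial level: S=1, L=4, J=4, parity odd. Final level: S=1, L=5, J=6, parity even.
Parity must change: odd → even — passes.
ΔS = 0: S: 1 → 1 — passes.
ΔL = 0, ±1 (not L=0↔0): L: 4 → 5, ΔL = +1 — passes.
ΔJ = 0, ±1 (not J=0↔0): J: 4 → 6, ΔJ = +2 — fails.

the ΔJ = 0, ±1 rule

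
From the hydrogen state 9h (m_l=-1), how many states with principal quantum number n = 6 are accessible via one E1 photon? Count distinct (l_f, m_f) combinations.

3

E1 requires Δl = ±1, so l_f ∈ {4, 6}; with 0 ≤ l_f ≤ n_f−1 = 5, the allowed l_f values are {4}.
For l_f = 4: m_f ∈ {m_i−1, m_i, m_i+1} ∩ [−4, 4] = {-2, -1, 0} → 3 states.
Total: 3.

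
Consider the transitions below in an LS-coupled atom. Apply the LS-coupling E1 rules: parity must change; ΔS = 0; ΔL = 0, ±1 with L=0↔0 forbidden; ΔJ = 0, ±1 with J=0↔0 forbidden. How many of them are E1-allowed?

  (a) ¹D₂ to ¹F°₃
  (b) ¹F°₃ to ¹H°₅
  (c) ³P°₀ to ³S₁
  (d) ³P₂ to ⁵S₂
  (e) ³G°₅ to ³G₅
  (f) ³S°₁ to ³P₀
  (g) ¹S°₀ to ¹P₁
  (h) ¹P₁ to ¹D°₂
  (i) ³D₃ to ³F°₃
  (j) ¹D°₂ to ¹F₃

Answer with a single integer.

8

(a) allowed
(b) forbidden (parity, ΔL, ΔJ fail)
(c) allowed
(d) forbidden (parity, ΔS fail)
(e) allowed
(f) allowed
(g) allowed
(h) allowed
(i) allowed
(j) allowed
Total allowed: 8 of 10.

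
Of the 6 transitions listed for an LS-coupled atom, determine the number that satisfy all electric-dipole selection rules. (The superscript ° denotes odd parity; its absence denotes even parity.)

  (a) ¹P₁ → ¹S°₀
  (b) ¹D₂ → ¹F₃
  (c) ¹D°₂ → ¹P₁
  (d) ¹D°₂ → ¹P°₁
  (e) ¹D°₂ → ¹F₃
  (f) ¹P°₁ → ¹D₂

(a) allowed
(b) forbidden (parity fails)
(c) allowed
(d) forbidden (parity fails)
(e) allowed
(f) allowed
Total allowed: 4 of 6.

4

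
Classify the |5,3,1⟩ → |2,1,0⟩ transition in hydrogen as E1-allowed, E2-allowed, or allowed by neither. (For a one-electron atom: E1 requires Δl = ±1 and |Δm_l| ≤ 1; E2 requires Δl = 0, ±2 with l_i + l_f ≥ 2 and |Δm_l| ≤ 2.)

E2

Δl = 1 − 3 = -2; l_i + l_f = 4.
Δm_l = -1.
E1 (Δl = ±1, |Δm_l| ≤ 1): not satisfied.
E2 (Δl = 0,±2, l_i+l_f ≥ 2, |Δm_l| ≤ 2): satisfied.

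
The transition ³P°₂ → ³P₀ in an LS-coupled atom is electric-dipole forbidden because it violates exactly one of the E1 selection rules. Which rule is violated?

Initial level: S=1, L=1, J=2, parity odd. Final level: S=1, L=1, J=0, parity even.
Parity must change: odd → even — passes.
ΔS = 0: S: 1 → 1 — passes.
ΔL = 0, ±1 (not L=0↔0): L: 1 → 1, ΔL = +0 — passes.
ΔJ = 0, ±1 (not J=0↔0): J: 2 → 0, ΔJ = -2 — fails.

the ΔJ = 0, ±1 rule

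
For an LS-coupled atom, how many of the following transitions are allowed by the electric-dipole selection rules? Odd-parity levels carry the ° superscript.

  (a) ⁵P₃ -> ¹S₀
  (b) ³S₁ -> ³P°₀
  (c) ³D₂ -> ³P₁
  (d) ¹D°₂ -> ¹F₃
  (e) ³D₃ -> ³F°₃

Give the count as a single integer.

(a) forbidden (parity, ΔS, ΔJ fail)
(b) allowed
(c) forbidden (parity fails)
(d) allowed
(e) allowed
Total allowed: 3 of 5.

3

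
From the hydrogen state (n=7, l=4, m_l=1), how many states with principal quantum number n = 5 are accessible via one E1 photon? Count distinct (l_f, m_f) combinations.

E1 requires Δl = ±1, so l_f ∈ {3, 5}; with 0 ≤ l_f ≤ n_f−1 = 4, the allowed l_f values are {3}.
For l_f = 3: m_f ∈ {m_i−1, m_i, m_i+1} ∩ [−3, 3] = {0, 1, 2} → 3 states.
Total: 3.

3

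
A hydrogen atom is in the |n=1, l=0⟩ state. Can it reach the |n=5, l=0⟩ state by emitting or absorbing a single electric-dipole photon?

Δl = 0 − 0 = +0; the E1 rule Δl = ±1 is fails.
The transition is electric-dipole forbidden.

forbidden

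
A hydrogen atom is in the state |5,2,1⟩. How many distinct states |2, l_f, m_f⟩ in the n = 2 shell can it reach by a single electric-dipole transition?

2

E1 requires Δl = ±1, so l_f ∈ {1, 3}; with 0 ≤ l_f ≤ n_f−1 = 1, the allowed l_f values are {1}.
For l_f = 1: m_f ∈ {m_i−1, m_i, m_i+1} ∩ [−1, 1] = {0, 1} → 2 states.
Total: 2.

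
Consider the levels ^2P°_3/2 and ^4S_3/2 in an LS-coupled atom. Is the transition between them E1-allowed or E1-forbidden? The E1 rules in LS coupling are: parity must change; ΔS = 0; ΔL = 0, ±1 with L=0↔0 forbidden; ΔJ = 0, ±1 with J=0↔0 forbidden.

Initial level: S=1/2, L=1, J=3/2, parity odd. Final level: S=3/2, L=0, J=3/2, parity even.
ΔJ = 0, ±1 (not J=0↔0): J: 3/2 → 3/2, ΔJ = +0 — satisfied.
ΔS = 0: S: 1/2 → 3/2 — violated.
ΔL = 0, ±1 (not L=0↔0): L: 1 → 0, ΔL = -1 — satisfied.
Parity must change: odd → even — satisfied.
Rule(s) violated: ΔS.

forbidden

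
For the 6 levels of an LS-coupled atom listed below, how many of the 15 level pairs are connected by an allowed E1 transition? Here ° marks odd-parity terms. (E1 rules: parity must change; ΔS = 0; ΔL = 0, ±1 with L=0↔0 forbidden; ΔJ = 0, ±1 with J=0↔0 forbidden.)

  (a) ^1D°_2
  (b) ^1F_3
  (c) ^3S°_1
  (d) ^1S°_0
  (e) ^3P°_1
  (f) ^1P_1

(a)–(b): allowed.
(a)–(c): forbidden (parity, ΔS, ΔL).
(a)–(d): forbidden (parity, ΔL, ΔJ).
(a)–(e): forbidden (parity, ΔS).
(a)–(f): allowed.
(b)–(c): forbidden (ΔS, ΔL, ΔJ).
(b)–(d): forbidden (ΔL, ΔJ).
(b)–(e): forbidden (ΔS, ΔL, ΔJ).
(b)–(f): forbidden (parity, ΔL, ΔJ).
(c)–(d): forbidden (parity, ΔS, ΔL).
(c)–(e): forbidden (parity).
(c)–(f): forbidden (ΔS).
(d)–(e): forbidden (parity, ΔS).
(d)–(f): allowed.
(e)–(f): forbidden (ΔS).
Allowed pairs: 3 of 15.

3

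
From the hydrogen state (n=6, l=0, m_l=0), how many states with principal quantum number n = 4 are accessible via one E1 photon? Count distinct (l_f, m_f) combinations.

E1 requires Δl = ±1, so l_f ∈ {-1, 1}; with 0 ≤ l_f ≤ n_f−1 = 3, the allowed l_f values are {1}.
For l_f = 1: m_f ∈ {m_i−1, m_i, m_i+1} ∩ [−1, 1] = {-1, 0, 1} → 3 states.
Total: 3.

3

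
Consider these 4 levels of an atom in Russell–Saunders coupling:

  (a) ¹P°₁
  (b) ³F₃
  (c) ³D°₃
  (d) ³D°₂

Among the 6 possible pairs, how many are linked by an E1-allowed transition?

2

(a)–(b): forbidden (ΔS, ΔL, ΔJ).
(a)–(c): forbidden (parity, ΔS, ΔJ).
(a)–(d): forbidden (parity, ΔS).
(b)–(c): allowed.
(b)–(d): allowed.
(c)–(d): forbidden (parity).
Allowed pairs: 2 of 6.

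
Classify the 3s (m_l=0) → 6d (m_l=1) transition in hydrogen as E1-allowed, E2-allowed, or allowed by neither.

E2

Δl = 2 − 0 = +2; l_i + l_f = 2.
Δm_l = +1.
E1 (Δl = ±1, |Δm_l| ≤ 1): not satisfied.
E2 (Δl = 0,±2, l_i+l_f ≥ 2, |Δm_l| ≤ 2): satisfied.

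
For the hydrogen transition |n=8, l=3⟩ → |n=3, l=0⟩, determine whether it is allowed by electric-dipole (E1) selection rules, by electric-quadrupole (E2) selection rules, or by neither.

Δl = 0 − 3 = -3; l_i + l_f = 3.
E1 (Δl = ±1): not satisfied.
E2 (Δl = 0,±2, l_i+l_f ≥ 2): not satisfied.

neither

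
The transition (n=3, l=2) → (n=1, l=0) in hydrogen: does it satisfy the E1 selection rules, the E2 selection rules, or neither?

E2

Δl = 0 − 2 = -2; l_i + l_f = 2.
E1 (Δl = ±1): not satisfied.
E2 (Δl = 0,±2, l_i+l_f ≥ 2): satisfied.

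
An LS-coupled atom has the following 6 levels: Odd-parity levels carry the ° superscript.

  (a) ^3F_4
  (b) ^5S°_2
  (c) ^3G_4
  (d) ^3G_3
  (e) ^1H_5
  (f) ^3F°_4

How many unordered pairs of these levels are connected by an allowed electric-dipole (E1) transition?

(a)–(b): forbidden (ΔS, ΔL, ΔJ).
(a)–(c): forbidden (parity).
(a)–(d): forbidden (parity).
(a)–(e): forbidden (parity, ΔS, ΔL).
(a)–(f): allowed.
(b)–(c): forbidden (ΔS, ΔL, ΔJ).
(b)–(d): forbidden (ΔS, ΔL).
(b)–(e): forbidden (ΔS, ΔL, ΔJ).
(b)–(f): forbidden (parity, ΔS, ΔL, ΔJ).
(c)–(d): forbidden (parity).
(c)–(e): forbidden (parity, ΔS).
(c)–(f): allowed.
(d)–(e): forbidden (parity, ΔS, ΔJ).
(d)–(f): allowed.
(e)–(f): forbidden (ΔS, ΔL).
Allowed pairs: 3 of 15.

3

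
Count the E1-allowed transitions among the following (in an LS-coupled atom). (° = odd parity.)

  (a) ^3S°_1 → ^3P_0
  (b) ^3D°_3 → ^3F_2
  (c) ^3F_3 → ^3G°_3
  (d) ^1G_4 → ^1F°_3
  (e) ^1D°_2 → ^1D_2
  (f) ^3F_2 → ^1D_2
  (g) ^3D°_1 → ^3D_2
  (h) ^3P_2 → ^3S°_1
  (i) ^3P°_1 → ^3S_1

8

(a) allowed
(b) allowed
(c) allowed
(d) allowed
(e) allowed
(f) forbidden (parity, ΔS fail)
(g) allowed
(h) allowed
(i) allowed
Total allowed: 8 of 9.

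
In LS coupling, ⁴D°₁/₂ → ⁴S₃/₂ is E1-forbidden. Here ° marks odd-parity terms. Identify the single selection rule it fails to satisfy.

Reading off the term symbols: S 3/2→3/2, L 2→0, J 1/2→3/2, parity odd→even.
Parity must change: odd → even — passes.
ΔL = 0, ±1 (not L=0↔0): L: 2 → 0, ΔL = -2 — fails.
ΔS = 0: S: 3/2 → 3/2 — passes.
ΔJ = 0, ±1 (not J=0↔0): J: 1/2 → 3/2, ΔJ = +1 — passes.

the ΔL = 0, ±1 rule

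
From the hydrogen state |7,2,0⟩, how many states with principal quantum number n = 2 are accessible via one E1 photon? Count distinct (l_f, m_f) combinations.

E1 requires Δl = ±1, so l_f ∈ {1, 3}; with 0 ≤ l_f ≤ n_f−1 = 1, the allowed l_f values are {1}.
For l_f = 1: m_f ∈ {m_i−1, m_i, m_i+1} ∩ [−1, 1] = {-1, 0, 1} → 3 states.
Total: 3.

3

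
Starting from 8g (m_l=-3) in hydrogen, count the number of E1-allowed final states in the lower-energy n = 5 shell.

2

E1 requires Δl = ±1, so l_f ∈ {3, 5}; with 0 ≤ l_f ≤ n_f−1 = 4, the allowed l_f values are {3}.
For l_f = 3: m_f ∈ {m_i−1, m_i, m_i+1} ∩ [−3, 3] = {-3, -2} → 2 states.
Total: 2.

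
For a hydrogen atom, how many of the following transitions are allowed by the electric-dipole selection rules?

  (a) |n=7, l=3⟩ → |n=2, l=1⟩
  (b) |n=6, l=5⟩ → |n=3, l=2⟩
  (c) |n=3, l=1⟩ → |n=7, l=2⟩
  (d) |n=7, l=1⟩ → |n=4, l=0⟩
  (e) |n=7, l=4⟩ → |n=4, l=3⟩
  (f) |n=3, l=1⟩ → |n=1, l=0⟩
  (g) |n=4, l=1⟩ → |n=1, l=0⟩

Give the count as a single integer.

(a) forbidden — Δl = -2 (E1 requires Δl = ±1)
(b) forbidden — Δl = -3 (E1 requires Δl = ±1)
(c) allowed
(d) allowed
(e) allowed
(f) allowed
(g) allowed
Total allowed: 5 of 7.

5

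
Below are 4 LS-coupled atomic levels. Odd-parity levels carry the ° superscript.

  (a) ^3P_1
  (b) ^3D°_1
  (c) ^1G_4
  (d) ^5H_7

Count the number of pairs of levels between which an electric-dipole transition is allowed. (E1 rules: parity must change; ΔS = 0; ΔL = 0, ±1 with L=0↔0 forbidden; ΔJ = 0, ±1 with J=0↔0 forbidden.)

1

(a)–(b): allowed.
(a)–(c): forbidden (parity, ΔS, ΔL, ΔJ).
(a)–(d): forbidden (parity, ΔS, ΔL, ΔJ).
(b)–(c): forbidden (ΔS, ΔL, ΔJ).
(b)–(d): forbidden (ΔS, ΔL, ΔJ).
(c)–(d): forbidden (parity, ΔS, ΔJ).
Allowed pairs: 1 of 6.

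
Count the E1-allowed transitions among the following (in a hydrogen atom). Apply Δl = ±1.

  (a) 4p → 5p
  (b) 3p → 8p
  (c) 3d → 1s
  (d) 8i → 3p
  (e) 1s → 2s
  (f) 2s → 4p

(a) forbidden — Δl = +0 (E1 requires Δl = ±1)
(b) forbidden — Δl = +0 (E1 requires Δl = ±1)
(c) forbidden — Δl = -2 (E1 requires Δl = ±1)
(d) forbidden — Δl = -5 (E1 requires Δl = ±1)
(e) forbidden — Δl = +0 (E1 requires Δl = ±1)
(f) allowed
Total allowed: 1 of 6.

1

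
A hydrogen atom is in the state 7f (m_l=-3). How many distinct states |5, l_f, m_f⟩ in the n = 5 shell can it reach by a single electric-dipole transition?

E1 requires Δl = ±1, so l_f ∈ {2, 4}; with 0 ≤ l_f ≤ n_f−1 = 4, the allowed l_f values are {2, 4}.
For l_f = 2: m_f ∈ {m_i−1, m_i, m_i+1} ∩ [−2, 2] = {-2} → 1 state.
For l_f = 4: m_f ∈ {m_i−1, m_i, m_i+1} ∩ [−4, 4] = {-4, -3, -2} → 3 states.
Total: 4.

4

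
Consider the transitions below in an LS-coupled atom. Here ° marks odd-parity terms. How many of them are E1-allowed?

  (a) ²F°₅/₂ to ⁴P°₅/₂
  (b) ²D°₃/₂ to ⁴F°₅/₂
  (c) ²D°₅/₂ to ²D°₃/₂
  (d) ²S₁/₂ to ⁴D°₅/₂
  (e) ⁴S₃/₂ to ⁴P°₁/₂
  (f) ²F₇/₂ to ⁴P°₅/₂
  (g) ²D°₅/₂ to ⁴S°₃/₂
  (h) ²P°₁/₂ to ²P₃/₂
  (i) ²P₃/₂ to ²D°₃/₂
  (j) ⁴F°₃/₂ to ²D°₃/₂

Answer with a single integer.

3

(a) forbidden (parity, ΔS, ΔL fail)
(b) forbidden (parity, ΔS fail)
(c) forbidden (parity fails)
(d) forbidden (ΔS, ΔL, ΔJ fail)
(e) allowed
(f) forbidden (ΔS, ΔL fail)
(g) forbidden (parity, ΔS, ΔL fail)
(h) allowed
(i) allowed
(j) forbidden (parity, ΔS fail)
Total allowed: 3 of 10.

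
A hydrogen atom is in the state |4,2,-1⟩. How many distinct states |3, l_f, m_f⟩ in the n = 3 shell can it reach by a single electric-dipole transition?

2

E1 requires Δl = ±1, so l_f ∈ {1, 3}; with 0 ≤ l_f ≤ n_f−1 = 2, the allowed l_f values are {1}.
For l_f = 1: m_f ∈ {m_i−1, m_i, m_i+1} ∩ [−1, 1] = {-1, 0} → 2 states.
Total: 2.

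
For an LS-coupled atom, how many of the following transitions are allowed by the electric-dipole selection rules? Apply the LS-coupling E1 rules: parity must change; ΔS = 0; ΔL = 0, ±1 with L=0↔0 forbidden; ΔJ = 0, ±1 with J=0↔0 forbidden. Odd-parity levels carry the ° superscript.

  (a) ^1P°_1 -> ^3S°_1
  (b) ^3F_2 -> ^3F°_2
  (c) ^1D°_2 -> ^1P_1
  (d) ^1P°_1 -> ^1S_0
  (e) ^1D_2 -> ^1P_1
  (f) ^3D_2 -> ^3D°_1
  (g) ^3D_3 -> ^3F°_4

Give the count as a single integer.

5

(a) forbidden (parity, ΔS fail)
(b) allowed
(c) allowed
(d) allowed
(e) forbidden (parity fails)
(f) allowed
(g) allowed
Total allowed: 5 of 7.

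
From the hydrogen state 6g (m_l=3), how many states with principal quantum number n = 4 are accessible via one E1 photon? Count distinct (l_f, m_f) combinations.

E1 requires Δl = ±1, so l_f ∈ {3, 5}; with 0 ≤ l_f ≤ n_f−1 = 3, the allowed l_f values are {3}.
For l_f = 3: m_f ∈ {m_i−1, m_i, m_i+1} ∩ [−3, 3] = {2, 3} → 2 states.
Total: 2.

2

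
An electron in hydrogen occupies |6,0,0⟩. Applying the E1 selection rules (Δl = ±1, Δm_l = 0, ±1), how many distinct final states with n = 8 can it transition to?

3

E1 requires Δl = ±1, so l_f ∈ {-1, 1}; with 0 ≤ l_f ≤ n_f−1 = 7, the allowed l_f values are {1}.
For l_f = 1: m_f ∈ {m_i−1, m_i, m_i+1} ∩ [−1, 1] = {-1, 0, 1} → 3 states.
Total: 3.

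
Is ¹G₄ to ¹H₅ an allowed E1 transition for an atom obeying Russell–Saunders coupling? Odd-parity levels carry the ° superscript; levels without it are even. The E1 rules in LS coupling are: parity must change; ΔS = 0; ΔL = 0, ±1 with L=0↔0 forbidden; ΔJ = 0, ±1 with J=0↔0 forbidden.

forbidden

Initial level: S=0, L=4, J=4, parity even. Final level: S=0, L=5, J=5, parity even.
Parity must change: even → even — fails.
ΔS = 0: S: 0 → 0 — ok.
ΔL = 0, ±1 (not L=0↔0): L: 4 → 5, ΔL = +1 — ok.
ΔJ = 0, ±1 (not J=0↔0): J: 4 → 5, ΔJ = +1 — ok.
Rule(s) violated: parity.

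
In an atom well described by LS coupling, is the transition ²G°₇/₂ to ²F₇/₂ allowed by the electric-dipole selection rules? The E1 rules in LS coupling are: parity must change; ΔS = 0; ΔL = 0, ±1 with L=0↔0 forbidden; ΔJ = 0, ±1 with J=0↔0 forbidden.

allowed

Initial level: S=1/2, L=4, J=7/2, parity odd. Final level: S=1/2, L=3, J=7/2, parity even.
Parity must change: odd → even — ✓.
ΔS = 0: S: 1/2 → 1/2 — ✓.
ΔL = 0, ±1 (not L=0↔0): L: 4 → 3, ΔL = -1 — ✓.
ΔJ = 0, ±1 (not J=0↔0): J: 7/2 → 7/2, ΔJ = +0 — ✓.
All four E1 rules are satisfied.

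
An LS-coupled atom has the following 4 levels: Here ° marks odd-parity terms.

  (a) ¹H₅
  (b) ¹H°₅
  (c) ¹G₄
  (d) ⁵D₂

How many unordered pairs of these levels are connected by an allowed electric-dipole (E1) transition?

(a)–(b): allowed.
(a)–(c): forbidden (parity).
(a)–(d): forbidden (parity, ΔS, ΔL, ΔJ).
(b)–(c): allowed.
(b)–(d): forbidden (ΔS, ΔL, ΔJ).
(c)–(d): forbidden (parity, ΔS, ΔL, ΔJ).
Allowed pairs: 2 of 6.

2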